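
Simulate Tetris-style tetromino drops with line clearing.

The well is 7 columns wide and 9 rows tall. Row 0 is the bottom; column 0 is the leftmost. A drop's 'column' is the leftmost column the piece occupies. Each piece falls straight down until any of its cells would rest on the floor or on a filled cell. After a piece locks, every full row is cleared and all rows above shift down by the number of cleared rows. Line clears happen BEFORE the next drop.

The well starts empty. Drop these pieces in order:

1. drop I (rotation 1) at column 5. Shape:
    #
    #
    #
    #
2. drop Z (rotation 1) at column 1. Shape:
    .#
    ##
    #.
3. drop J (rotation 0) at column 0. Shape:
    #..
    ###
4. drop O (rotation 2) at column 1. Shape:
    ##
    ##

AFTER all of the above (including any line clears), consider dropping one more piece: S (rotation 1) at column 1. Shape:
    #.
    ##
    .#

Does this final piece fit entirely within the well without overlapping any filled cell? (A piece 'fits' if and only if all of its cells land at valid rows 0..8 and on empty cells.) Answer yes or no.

Answer: yes

Derivation:
Drop 1: I rot1 at col 5 lands with bottom-row=0; cleared 0 line(s) (total 0); column heights now [0 0 0 0 0 4 0], max=4
Drop 2: Z rot1 at col 1 lands with bottom-row=0; cleared 0 line(s) (total 0); column heights now [0 2 3 0 0 4 0], max=4
Drop 3: J rot0 at col 0 lands with bottom-row=3; cleared 0 line(s) (total 0); column heights now [5 4 4 0 0 4 0], max=5
Drop 4: O rot2 at col 1 lands with bottom-row=4; cleared 0 line(s) (total 0); column heights now [5 6 6 0 0 4 0], max=6
Test piece S rot1 at col 1 (width 2): heights before test = [5 6 6 0 0 4 0]; fits = True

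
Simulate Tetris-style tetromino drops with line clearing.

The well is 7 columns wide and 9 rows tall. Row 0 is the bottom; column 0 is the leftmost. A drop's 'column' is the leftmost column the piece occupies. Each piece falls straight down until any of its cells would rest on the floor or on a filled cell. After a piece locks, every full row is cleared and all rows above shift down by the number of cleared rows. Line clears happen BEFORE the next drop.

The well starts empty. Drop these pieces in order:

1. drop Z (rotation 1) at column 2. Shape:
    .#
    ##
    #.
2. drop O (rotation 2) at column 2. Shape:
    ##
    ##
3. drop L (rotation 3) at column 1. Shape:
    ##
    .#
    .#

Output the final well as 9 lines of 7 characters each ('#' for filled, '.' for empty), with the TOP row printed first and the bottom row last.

Drop 1: Z rot1 at col 2 lands with bottom-row=0; cleared 0 line(s) (total 0); column heights now [0 0 2 3 0 0 0], max=3
Drop 2: O rot2 at col 2 lands with bottom-row=3; cleared 0 line(s) (total 0); column heights now [0 0 5 5 0 0 0], max=5
Drop 3: L rot3 at col 1 lands with bottom-row=5; cleared 0 line(s) (total 0); column heights now [0 8 8 5 0 0 0], max=8

Answer: .......
.##....
..#....
..#....
..##...
..##...
...#...
..##...
..#....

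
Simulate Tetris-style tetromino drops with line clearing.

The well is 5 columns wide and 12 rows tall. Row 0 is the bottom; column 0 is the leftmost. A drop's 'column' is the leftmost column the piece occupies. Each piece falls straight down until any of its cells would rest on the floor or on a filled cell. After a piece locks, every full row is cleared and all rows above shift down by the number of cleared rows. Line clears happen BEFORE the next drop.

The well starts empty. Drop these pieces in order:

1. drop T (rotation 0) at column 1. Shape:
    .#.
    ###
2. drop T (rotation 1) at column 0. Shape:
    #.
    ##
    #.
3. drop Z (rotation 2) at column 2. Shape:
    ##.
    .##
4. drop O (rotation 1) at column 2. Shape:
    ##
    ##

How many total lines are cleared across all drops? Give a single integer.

Answer: 1

Derivation:
Drop 1: T rot0 at col 1 lands with bottom-row=0; cleared 0 line(s) (total 0); column heights now [0 1 2 1 0], max=2
Drop 2: T rot1 at col 0 lands with bottom-row=0; cleared 0 line(s) (total 0); column heights now [3 2 2 1 0], max=3
Drop 3: Z rot2 at col 2 lands with bottom-row=1; cleared 1 line(s) (total 1); column heights now [2 1 2 2 0], max=2
Drop 4: O rot1 at col 2 lands with bottom-row=2; cleared 0 line(s) (total 1); column heights now [2 1 4 4 0], max=4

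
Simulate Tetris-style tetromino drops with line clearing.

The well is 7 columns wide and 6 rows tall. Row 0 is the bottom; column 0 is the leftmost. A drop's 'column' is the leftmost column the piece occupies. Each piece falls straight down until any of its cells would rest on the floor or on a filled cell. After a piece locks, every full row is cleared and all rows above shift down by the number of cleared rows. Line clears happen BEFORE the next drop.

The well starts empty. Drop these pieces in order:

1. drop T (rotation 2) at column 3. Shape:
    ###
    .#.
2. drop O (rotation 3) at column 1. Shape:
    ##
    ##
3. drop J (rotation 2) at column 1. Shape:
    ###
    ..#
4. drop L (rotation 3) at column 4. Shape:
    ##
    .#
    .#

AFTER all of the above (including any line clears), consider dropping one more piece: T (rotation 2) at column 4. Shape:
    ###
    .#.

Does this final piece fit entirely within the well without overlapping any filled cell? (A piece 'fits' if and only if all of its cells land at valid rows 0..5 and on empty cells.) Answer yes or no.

Answer: no

Derivation:
Drop 1: T rot2 at col 3 lands with bottom-row=0; cleared 0 line(s) (total 0); column heights now [0 0 0 2 2 2 0], max=2
Drop 2: O rot3 at col 1 lands with bottom-row=0; cleared 0 line(s) (total 0); column heights now [0 2 2 2 2 2 0], max=2
Drop 3: J rot2 at col 1 lands with bottom-row=2; cleared 0 line(s) (total 0); column heights now [0 4 4 4 2 2 0], max=4
Drop 4: L rot3 at col 4 lands with bottom-row=2; cleared 0 line(s) (total 0); column heights now [0 4 4 4 5 5 0], max=5
Test piece T rot2 at col 4 (width 3): heights before test = [0 4 4 4 5 5 0]; fits = False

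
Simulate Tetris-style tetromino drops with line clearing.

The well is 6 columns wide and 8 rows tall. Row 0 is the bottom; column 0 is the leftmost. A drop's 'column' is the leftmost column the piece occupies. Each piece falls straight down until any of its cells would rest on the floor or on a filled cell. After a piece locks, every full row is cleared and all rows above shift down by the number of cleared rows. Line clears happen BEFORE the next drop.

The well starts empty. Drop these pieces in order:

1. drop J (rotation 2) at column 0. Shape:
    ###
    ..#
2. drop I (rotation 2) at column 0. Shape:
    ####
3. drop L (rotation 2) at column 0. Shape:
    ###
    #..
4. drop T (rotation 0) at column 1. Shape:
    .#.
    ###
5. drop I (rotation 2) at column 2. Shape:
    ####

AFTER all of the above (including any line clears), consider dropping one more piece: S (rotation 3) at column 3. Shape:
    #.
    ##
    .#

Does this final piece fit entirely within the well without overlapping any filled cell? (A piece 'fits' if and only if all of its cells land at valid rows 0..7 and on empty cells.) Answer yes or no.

Drop 1: J rot2 at col 0 lands with bottom-row=0; cleared 0 line(s) (total 0); column heights now [2 2 2 0 0 0], max=2
Drop 2: I rot2 at col 0 lands with bottom-row=2; cleared 0 line(s) (total 0); column heights now [3 3 3 3 0 0], max=3
Drop 3: L rot2 at col 0 lands with bottom-row=3; cleared 0 line(s) (total 0); column heights now [5 5 5 3 0 0], max=5
Drop 4: T rot0 at col 1 lands with bottom-row=5; cleared 0 line(s) (total 0); column heights now [5 6 7 6 0 0], max=7
Drop 5: I rot2 at col 2 lands with bottom-row=7; cleared 0 line(s) (total 0); column heights now [5 6 8 8 8 8], max=8
Test piece S rot3 at col 3 (width 2): heights before test = [5 6 8 8 8 8]; fits = False

Answer: no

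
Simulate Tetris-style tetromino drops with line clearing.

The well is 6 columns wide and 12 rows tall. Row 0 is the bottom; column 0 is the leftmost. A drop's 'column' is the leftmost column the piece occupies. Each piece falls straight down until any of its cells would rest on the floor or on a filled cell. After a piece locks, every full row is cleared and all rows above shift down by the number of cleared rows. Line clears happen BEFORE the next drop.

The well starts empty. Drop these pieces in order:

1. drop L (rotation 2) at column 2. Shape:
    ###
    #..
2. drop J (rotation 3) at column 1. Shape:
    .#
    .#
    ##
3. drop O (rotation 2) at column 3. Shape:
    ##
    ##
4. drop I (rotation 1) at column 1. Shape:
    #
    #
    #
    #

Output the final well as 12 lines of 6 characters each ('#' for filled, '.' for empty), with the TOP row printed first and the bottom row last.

Answer: ......
......
......
......
......
.#....
.#....
.##...
.####.
.####.
..###.
..#...

Derivation:
Drop 1: L rot2 at col 2 lands with bottom-row=0; cleared 0 line(s) (total 0); column heights now [0 0 2 2 2 0], max=2
Drop 2: J rot3 at col 1 lands with bottom-row=2; cleared 0 line(s) (total 0); column heights now [0 3 5 2 2 0], max=5
Drop 3: O rot2 at col 3 lands with bottom-row=2; cleared 0 line(s) (total 0); column heights now [0 3 5 4 4 0], max=5
Drop 4: I rot1 at col 1 lands with bottom-row=3; cleared 0 line(s) (total 0); column heights now [0 7 5 4 4 0], max=7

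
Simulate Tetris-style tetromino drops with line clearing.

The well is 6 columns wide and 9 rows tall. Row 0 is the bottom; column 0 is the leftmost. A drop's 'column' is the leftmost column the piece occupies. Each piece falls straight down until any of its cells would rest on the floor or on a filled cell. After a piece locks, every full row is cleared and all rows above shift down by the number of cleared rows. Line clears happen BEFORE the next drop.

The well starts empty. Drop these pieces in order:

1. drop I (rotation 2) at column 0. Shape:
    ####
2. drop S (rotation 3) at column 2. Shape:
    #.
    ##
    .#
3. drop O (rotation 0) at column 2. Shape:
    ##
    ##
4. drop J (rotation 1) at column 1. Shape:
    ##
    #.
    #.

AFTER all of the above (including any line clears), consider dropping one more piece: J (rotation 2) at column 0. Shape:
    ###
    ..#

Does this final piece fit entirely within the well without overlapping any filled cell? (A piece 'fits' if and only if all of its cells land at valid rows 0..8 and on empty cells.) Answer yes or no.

Drop 1: I rot2 at col 0 lands with bottom-row=0; cleared 0 line(s) (total 0); column heights now [1 1 1 1 0 0], max=1
Drop 2: S rot3 at col 2 lands with bottom-row=1; cleared 0 line(s) (total 0); column heights now [1 1 4 3 0 0], max=4
Drop 3: O rot0 at col 2 lands with bottom-row=4; cleared 0 line(s) (total 0); column heights now [1 1 6 6 0 0], max=6
Drop 4: J rot1 at col 1 lands with bottom-row=4; cleared 0 line(s) (total 0); column heights now [1 7 7 6 0 0], max=7
Test piece J rot2 at col 0 (width 3): heights before test = [1 7 7 6 0 0]; fits = True

Answer: yes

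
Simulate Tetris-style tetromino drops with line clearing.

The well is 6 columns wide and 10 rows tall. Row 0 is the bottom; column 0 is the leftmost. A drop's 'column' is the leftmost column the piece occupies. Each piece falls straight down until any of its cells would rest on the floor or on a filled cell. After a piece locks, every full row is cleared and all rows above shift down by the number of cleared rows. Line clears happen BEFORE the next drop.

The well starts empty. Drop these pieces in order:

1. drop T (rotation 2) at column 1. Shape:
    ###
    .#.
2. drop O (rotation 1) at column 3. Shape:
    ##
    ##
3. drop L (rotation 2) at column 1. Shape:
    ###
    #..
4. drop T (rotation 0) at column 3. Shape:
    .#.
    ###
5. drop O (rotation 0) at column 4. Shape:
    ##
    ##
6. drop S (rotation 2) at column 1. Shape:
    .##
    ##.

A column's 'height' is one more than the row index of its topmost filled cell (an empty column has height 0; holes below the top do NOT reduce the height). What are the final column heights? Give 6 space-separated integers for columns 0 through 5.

Drop 1: T rot2 at col 1 lands with bottom-row=0; cleared 0 line(s) (total 0); column heights now [0 2 2 2 0 0], max=2
Drop 2: O rot1 at col 3 lands with bottom-row=2; cleared 0 line(s) (total 0); column heights now [0 2 2 4 4 0], max=4
Drop 3: L rot2 at col 1 lands with bottom-row=3; cleared 0 line(s) (total 0); column heights now [0 5 5 5 4 0], max=5
Drop 4: T rot0 at col 3 lands with bottom-row=5; cleared 0 line(s) (total 0); column heights now [0 5 5 6 7 6], max=7
Drop 5: O rot0 at col 4 lands with bottom-row=7; cleared 0 line(s) (total 0); column heights now [0 5 5 6 9 9], max=9
Drop 6: S rot2 at col 1 lands with bottom-row=5; cleared 0 line(s) (total 0); column heights now [0 6 7 7 9 9], max=9

Answer: 0 6 7 7 9 9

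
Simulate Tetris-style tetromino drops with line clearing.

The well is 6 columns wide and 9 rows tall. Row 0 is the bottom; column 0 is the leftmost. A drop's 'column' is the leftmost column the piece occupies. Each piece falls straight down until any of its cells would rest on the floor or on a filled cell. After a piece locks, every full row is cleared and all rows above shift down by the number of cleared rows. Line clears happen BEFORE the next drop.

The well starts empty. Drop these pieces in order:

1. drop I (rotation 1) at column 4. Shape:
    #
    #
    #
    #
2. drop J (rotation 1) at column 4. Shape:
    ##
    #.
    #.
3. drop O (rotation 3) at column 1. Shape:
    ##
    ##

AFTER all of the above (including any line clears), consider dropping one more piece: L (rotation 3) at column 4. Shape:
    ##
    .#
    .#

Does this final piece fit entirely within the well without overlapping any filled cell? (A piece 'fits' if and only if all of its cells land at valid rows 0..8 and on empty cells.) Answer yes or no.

Answer: no

Derivation:
Drop 1: I rot1 at col 4 lands with bottom-row=0; cleared 0 line(s) (total 0); column heights now [0 0 0 0 4 0], max=4
Drop 2: J rot1 at col 4 lands with bottom-row=4; cleared 0 line(s) (total 0); column heights now [0 0 0 0 7 7], max=7
Drop 3: O rot3 at col 1 lands with bottom-row=0; cleared 0 line(s) (total 0); column heights now [0 2 2 0 7 7], max=7
Test piece L rot3 at col 4 (width 2): heights before test = [0 2 2 0 7 7]; fits = False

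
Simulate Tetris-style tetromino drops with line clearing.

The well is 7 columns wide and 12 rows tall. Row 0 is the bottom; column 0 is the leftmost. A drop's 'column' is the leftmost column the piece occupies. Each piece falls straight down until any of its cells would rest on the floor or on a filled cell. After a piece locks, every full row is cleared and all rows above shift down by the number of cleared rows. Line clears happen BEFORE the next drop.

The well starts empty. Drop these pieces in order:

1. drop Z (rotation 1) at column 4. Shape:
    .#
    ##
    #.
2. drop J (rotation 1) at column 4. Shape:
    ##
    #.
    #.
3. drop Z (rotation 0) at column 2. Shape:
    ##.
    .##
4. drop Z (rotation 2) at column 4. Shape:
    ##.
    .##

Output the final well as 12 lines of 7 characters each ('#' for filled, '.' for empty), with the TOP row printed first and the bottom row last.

Drop 1: Z rot1 at col 4 lands with bottom-row=0; cleared 0 line(s) (total 0); column heights now [0 0 0 0 2 3 0], max=3
Drop 2: J rot1 at col 4 lands with bottom-row=2; cleared 0 line(s) (total 0); column heights now [0 0 0 0 5 5 0], max=5
Drop 3: Z rot0 at col 2 lands with bottom-row=5; cleared 0 line(s) (total 0); column heights now [0 0 7 7 6 5 0], max=7
Drop 4: Z rot2 at col 4 lands with bottom-row=5; cleared 0 line(s) (total 0); column heights now [0 0 7 7 7 7 6], max=7

Answer: .......
.......
.......
.......
.......
..####.
...####
....##.
....#..
....##.
....##.
....#..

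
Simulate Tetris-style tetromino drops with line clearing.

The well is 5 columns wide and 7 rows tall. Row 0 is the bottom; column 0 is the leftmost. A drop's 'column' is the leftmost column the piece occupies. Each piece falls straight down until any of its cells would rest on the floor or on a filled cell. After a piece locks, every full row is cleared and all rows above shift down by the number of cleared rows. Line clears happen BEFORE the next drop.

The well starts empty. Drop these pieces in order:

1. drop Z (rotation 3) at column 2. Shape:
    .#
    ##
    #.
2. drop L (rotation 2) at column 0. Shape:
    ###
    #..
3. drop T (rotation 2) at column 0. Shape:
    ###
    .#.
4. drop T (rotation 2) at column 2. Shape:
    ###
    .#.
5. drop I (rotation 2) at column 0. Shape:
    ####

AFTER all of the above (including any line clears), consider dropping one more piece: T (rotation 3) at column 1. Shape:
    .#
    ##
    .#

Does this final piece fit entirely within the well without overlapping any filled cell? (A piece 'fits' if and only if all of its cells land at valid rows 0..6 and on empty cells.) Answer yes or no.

Drop 1: Z rot3 at col 2 lands with bottom-row=0; cleared 0 line(s) (total 0); column heights now [0 0 2 3 0], max=3
Drop 2: L rot2 at col 0 lands with bottom-row=1; cleared 0 line(s) (total 0); column heights now [3 3 3 3 0], max=3
Drop 3: T rot2 at col 0 lands with bottom-row=3; cleared 0 line(s) (total 0); column heights now [5 5 5 3 0], max=5
Drop 4: T rot2 at col 2 lands with bottom-row=4; cleared 0 line(s) (total 0); column heights now [5 5 6 6 6], max=6
Drop 5: I rot2 at col 0 lands with bottom-row=6; cleared 0 line(s) (total 0); column heights now [7 7 7 7 6], max=7
Test piece T rot3 at col 1 (width 2): heights before test = [7 7 7 7 6]; fits = False

Answer: no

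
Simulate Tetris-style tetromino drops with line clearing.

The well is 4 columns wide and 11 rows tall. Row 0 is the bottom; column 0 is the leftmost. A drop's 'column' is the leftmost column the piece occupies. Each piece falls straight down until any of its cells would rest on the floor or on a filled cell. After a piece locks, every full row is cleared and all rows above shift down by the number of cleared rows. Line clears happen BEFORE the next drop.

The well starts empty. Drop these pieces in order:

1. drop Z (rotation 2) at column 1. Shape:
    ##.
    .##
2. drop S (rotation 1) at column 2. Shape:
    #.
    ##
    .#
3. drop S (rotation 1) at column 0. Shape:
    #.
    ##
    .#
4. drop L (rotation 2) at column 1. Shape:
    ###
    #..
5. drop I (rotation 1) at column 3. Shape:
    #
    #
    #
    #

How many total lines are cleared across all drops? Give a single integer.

Answer: 0

Derivation:
Drop 1: Z rot2 at col 1 lands with bottom-row=0; cleared 0 line(s) (total 0); column heights now [0 2 2 1], max=2
Drop 2: S rot1 at col 2 lands with bottom-row=1; cleared 0 line(s) (total 0); column heights now [0 2 4 3], max=4
Drop 3: S rot1 at col 0 lands with bottom-row=2; cleared 0 line(s) (total 0); column heights now [5 4 4 3], max=5
Drop 4: L rot2 at col 1 lands with bottom-row=4; cleared 0 line(s) (total 0); column heights now [5 6 6 6], max=6
Drop 5: I rot1 at col 3 lands with bottom-row=6; cleared 0 line(s) (total 0); column heights now [5 6 6 10], max=10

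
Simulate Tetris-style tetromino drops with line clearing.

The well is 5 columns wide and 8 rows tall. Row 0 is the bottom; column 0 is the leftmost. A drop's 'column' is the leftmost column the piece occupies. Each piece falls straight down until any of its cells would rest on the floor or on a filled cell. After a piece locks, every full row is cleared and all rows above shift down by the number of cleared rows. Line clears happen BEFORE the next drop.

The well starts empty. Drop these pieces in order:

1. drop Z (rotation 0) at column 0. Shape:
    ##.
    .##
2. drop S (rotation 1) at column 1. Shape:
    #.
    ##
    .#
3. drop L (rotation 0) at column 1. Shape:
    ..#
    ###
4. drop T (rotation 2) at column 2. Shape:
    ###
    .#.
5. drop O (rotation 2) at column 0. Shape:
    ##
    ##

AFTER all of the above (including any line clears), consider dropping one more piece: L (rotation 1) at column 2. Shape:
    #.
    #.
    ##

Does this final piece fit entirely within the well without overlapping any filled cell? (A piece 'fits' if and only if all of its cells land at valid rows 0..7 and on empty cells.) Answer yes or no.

Answer: no

Derivation:
Drop 1: Z rot0 at col 0 lands with bottom-row=0; cleared 0 line(s) (total 0); column heights now [2 2 1 0 0], max=2
Drop 2: S rot1 at col 1 lands with bottom-row=1; cleared 0 line(s) (total 0); column heights now [2 4 3 0 0], max=4
Drop 3: L rot0 at col 1 lands with bottom-row=4; cleared 0 line(s) (total 0); column heights now [2 5 5 6 0], max=6
Drop 4: T rot2 at col 2 lands with bottom-row=6; cleared 0 line(s) (total 0); column heights now [2 5 8 8 8], max=8
Drop 5: O rot2 at col 0 lands with bottom-row=5; cleared 0 line(s) (total 0); column heights now [7 7 8 8 8], max=8
Test piece L rot1 at col 2 (width 2): heights before test = [7 7 8 8 8]; fits = False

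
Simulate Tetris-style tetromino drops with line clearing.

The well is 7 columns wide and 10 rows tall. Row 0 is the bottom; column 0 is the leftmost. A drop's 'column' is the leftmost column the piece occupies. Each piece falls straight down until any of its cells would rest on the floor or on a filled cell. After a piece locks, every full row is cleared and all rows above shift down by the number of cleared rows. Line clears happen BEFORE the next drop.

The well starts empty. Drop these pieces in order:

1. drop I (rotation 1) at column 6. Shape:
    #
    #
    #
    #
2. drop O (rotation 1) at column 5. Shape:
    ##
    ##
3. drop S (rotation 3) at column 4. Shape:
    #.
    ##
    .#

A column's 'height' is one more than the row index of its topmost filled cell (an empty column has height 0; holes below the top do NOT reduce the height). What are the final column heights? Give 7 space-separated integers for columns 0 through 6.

Answer: 0 0 0 0 9 8 6

Derivation:
Drop 1: I rot1 at col 6 lands with bottom-row=0; cleared 0 line(s) (total 0); column heights now [0 0 0 0 0 0 4], max=4
Drop 2: O rot1 at col 5 lands with bottom-row=4; cleared 0 line(s) (total 0); column heights now [0 0 0 0 0 6 6], max=6
Drop 3: S rot3 at col 4 lands with bottom-row=6; cleared 0 line(s) (total 0); column heights now [0 0 0 0 9 8 6], max=9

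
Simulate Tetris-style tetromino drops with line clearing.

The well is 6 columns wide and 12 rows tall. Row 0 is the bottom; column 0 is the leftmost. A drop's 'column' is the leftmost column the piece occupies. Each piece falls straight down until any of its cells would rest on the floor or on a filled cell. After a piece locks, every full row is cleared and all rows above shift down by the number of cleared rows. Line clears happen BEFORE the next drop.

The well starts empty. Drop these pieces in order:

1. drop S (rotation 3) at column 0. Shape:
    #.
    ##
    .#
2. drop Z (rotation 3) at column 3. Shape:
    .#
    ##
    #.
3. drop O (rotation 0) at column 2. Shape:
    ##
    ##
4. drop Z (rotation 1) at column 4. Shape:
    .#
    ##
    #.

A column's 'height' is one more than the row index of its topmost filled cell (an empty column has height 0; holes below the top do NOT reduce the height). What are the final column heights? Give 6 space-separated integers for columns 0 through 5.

Answer: 3 2 4 4 5 6

Derivation:
Drop 1: S rot3 at col 0 lands with bottom-row=0; cleared 0 line(s) (total 0); column heights now [3 2 0 0 0 0], max=3
Drop 2: Z rot3 at col 3 lands with bottom-row=0; cleared 0 line(s) (total 0); column heights now [3 2 0 2 3 0], max=3
Drop 3: O rot0 at col 2 lands with bottom-row=2; cleared 0 line(s) (total 0); column heights now [3 2 4 4 3 0], max=4
Drop 4: Z rot1 at col 4 lands with bottom-row=3; cleared 0 line(s) (total 0); column heights now [3 2 4 4 5 6], max=6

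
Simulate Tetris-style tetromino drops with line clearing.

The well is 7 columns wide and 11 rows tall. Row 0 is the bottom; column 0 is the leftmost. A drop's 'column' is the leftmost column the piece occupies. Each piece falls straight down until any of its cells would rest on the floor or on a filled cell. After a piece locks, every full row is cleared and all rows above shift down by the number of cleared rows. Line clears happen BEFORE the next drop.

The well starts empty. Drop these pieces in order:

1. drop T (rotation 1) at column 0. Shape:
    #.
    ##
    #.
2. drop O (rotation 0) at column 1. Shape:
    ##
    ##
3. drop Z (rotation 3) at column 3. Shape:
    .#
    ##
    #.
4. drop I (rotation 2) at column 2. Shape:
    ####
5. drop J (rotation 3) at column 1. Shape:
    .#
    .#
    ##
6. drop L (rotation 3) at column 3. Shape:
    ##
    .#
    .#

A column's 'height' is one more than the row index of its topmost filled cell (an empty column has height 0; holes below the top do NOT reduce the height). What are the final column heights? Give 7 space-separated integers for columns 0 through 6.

Drop 1: T rot1 at col 0 lands with bottom-row=0; cleared 0 line(s) (total 0); column heights now [3 2 0 0 0 0 0], max=3
Drop 2: O rot0 at col 1 lands with bottom-row=2; cleared 0 line(s) (total 0); column heights now [3 4 4 0 0 0 0], max=4
Drop 3: Z rot3 at col 3 lands with bottom-row=0; cleared 0 line(s) (total 0); column heights now [3 4 4 2 3 0 0], max=4
Drop 4: I rot2 at col 2 lands with bottom-row=4; cleared 0 line(s) (total 0); column heights now [3 4 5 5 5 5 0], max=5
Drop 5: J rot3 at col 1 lands with bottom-row=5; cleared 0 line(s) (total 0); column heights now [3 6 8 5 5 5 0], max=8
Drop 6: L rot3 at col 3 lands with bottom-row=5; cleared 0 line(s) (total 0); column heights now [3 6 8 8 8 5 0], max=8

Answer: 3 6 8 8 8 5 0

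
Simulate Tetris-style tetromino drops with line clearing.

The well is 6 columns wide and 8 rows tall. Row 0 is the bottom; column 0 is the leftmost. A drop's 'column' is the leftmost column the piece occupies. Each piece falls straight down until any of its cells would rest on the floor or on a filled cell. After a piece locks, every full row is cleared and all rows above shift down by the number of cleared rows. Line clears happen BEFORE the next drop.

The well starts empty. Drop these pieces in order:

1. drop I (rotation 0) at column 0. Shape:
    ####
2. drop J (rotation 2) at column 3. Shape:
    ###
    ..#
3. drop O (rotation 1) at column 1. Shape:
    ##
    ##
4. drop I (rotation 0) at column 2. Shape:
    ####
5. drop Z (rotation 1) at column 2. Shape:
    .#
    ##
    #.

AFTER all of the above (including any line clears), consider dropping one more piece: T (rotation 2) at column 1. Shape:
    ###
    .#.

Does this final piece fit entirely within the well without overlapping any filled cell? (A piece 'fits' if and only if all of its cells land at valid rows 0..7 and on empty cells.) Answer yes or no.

Answer: yes

Derivation:
Drop 1: I rot0 at col 0 lands with bottom-row=0; cleared 0 line(s) (total 0); column heights now [1 1 1 1 0 0], max=1
Drop 2: J rot2 at col 3 lands with bottom-row=0; cleared 0 line(s) (total 0); column heights now [1 1 1 2 2 2], max=2
Drop 3: O rot1 at col 1 lands with bottom-row=1; cleared 0 line(s) (total 0); column heights now [1 3 3 2 2 2], max=3
Drop 4: I rot0 at col 2 lands with bottom-row=3; cleared 0 line(s) (total 0); column heights now [1 3 4 4 4 4], max=4
Drop 5: Z rot1 at col 2 lands with bottom-row=4; cleared 0 line(s) (total 0); column heights now [1 3 6 7 4 4], max=7
Test piece T rot2 at col 1 (width 3): heights before test = [1 3 6 7 4 4]; fits = True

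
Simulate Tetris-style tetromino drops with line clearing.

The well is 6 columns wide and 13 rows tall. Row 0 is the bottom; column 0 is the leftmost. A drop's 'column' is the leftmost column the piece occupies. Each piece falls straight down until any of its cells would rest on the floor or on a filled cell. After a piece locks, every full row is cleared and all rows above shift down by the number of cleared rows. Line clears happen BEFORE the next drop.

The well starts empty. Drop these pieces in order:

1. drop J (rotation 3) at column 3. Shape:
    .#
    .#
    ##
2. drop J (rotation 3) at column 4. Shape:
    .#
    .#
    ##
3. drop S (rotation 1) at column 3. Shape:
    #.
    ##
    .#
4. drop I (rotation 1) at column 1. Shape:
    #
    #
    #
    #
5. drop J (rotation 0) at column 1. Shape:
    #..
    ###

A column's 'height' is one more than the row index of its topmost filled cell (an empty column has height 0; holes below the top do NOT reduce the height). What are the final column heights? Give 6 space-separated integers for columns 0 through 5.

Drop 1: J rot3 at col 3 lands with bottom-row=0; cleared 0 line(s) (total 0); column heights now [0 0 0 1 3 0], max=3
Drop 2: J rot3 at col 4 lands with bottom-row=3; cleared 0 line(s) (total 0); column heights now [0 0 0 1 4 6], max=6
Drop 3: S rot1 at col 3 lands with bottom-row=4; cleared 0 line(s) (total 0); column heights now [0 0 0 7 6 6], max=7
Drop 4: I rot1 at col 1 lands with bottom-row=0; cleared 0 line(s) (total 0); column heights now [0 4 0 7 6 6], max=7
Drop 5: J rot0 at col 1 lands with bottom-row=7; cleared 0 line(s) (total 0); column heights now [0 9 8 8 6 6], max=9

Answer: 0 9 8 8 6 6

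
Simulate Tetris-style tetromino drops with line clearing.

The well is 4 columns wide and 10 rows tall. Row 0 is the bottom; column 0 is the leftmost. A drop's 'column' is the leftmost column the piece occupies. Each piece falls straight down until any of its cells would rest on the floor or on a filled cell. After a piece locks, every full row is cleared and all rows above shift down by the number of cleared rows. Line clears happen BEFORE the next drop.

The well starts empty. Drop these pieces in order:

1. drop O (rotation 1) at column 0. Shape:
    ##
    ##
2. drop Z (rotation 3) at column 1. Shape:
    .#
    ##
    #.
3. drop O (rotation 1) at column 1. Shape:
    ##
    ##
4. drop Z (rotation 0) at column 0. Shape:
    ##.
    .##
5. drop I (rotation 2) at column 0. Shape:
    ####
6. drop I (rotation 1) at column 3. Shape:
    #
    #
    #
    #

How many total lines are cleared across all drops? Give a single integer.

Answer: 1

Derivation:
Drop 1: O rot1 at col 0 lands with bottom-row=0; cleared 0 line(s) (total 0); column heights now [2 2 0 0], max=2
Drop 2: Z rot3 at col 1 lands with bottom-row=2; cleared 0 line(s) (total 0); column heights now [2 4 5 0], max=5
Drop 3: O rot1 at col 1 lands with bottom-row=5; cleared 0 line(s) (total 0); column heights now [2 7 7 0], max=7
Drop 4: Z rot0 at col 0 lands with bottom-row=7; cleared 0 line(s) (total 0); column heights now [9 9 8 0], max=9
Drop 5: I rot2 at col 0 lands with bottom-row=9; cleared 1 line(s) (total 1); column heights now [9 9 8 0], max=9
Drop 6: I rot1 at col 3 lands with bottom-row=0; cleared 0 line(s) (total 1); column heights now [9 9 8 4], max=9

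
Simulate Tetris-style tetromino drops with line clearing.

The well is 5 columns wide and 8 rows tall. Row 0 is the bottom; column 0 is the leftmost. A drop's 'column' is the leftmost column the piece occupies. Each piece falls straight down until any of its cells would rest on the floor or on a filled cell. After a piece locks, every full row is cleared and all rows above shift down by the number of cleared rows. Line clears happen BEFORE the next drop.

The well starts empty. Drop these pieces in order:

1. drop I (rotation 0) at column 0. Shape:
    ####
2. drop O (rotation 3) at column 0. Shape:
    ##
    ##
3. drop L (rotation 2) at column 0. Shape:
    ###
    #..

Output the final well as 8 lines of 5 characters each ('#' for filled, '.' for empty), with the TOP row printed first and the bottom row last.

Answer: .....
.....
.....
###..
#....
##...
##...
####.

Derivation:
Drop 1: I rot0 at col 0 lands with bottom-row=0; cleared 0 line(s) (total 0); column heights now [1 1 1 1 0], max=1
Drop 2: O rot3 at col 0 lands with bottom-row=1; cleared 0 line(s) (total 0); column heights now [3 3 1 1 0], max=3
Drop 3: L rot2 at col 0 lands with bottom-row=3; cleared 0 line(s) (total 0); column heights now [5 5 5 1 0], max=5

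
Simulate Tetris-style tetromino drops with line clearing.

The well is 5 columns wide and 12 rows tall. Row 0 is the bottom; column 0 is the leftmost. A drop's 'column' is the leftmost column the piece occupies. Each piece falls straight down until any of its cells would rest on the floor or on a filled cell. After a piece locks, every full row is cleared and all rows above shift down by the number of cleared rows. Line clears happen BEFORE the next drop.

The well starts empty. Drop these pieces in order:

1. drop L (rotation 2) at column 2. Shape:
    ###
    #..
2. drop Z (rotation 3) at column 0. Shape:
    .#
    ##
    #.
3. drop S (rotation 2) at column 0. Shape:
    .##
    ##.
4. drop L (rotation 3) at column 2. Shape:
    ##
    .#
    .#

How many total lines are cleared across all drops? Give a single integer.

Drop 1: L rot2 at col 2 lands with bottom-row=0; cleared 0 line(s) (total 0); column heights now [0 0 2 2 2], max=2
Drop 2: Z rot3 at col 0 lands with bottom-row=0; cleared 1 line(s) (total 1); column heights now [1 2 1 0 0], max=2
Drop 3: S rot2 at col 0 lands with bottom-row=2; cleared 0 line(s) (total 1); column heights now [3 4 4 0 0], max=4
Drop 4: L rot3 at col 2 lands with bottom-row=2; cleared 0 line(s) (total 1); column heights now [3 4 5 5 0], max=5

Answer: 1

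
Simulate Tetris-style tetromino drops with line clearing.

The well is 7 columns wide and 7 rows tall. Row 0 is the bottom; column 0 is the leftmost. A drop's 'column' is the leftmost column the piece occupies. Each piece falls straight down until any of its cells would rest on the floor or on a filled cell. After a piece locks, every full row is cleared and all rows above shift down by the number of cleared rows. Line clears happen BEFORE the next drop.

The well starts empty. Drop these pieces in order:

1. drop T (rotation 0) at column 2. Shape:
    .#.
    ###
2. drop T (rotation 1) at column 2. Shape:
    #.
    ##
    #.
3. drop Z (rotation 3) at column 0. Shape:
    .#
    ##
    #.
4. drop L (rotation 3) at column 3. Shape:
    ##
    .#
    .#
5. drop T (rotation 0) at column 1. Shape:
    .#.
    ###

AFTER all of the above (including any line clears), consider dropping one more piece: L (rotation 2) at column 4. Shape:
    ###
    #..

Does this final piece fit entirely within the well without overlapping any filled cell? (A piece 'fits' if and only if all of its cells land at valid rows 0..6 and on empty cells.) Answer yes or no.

Answer: yes

Derivation:
Drop 1: T rot0 at col 2 lands with bottom-row=0; cleared 0 line(s) (total 0); column heights now [0 0 1 2 1 0 0], max=2
Drop 2: T rot1 at col 2 lands with bottom-row=1; cleared 0 line(s) (total 0); column heights now [0 0 4 3 1 0 0], max=4
Drop 3: Z rot3 at col 0 lands with bottom-row=0; cleared 0 line(s) (total 0); column heights now [2 3 4 3 1 0 0], max=4
Drop 4: L rot3 at col 3 lands with bottom-row=1; cleared 0 line(s) (total 0); column heights now [2 3 4 4 4 0 0], max=4
Drop 5: T rot0 at col 1 lands with bottom-row=4; cleared 0 line(s) (total 0); column heights now [2 5 6 5 4 0 0], max=6
Test piece L rot2 at col 4 (width 3): heights before test = [2 5 6 5 4 0 0]; fits = True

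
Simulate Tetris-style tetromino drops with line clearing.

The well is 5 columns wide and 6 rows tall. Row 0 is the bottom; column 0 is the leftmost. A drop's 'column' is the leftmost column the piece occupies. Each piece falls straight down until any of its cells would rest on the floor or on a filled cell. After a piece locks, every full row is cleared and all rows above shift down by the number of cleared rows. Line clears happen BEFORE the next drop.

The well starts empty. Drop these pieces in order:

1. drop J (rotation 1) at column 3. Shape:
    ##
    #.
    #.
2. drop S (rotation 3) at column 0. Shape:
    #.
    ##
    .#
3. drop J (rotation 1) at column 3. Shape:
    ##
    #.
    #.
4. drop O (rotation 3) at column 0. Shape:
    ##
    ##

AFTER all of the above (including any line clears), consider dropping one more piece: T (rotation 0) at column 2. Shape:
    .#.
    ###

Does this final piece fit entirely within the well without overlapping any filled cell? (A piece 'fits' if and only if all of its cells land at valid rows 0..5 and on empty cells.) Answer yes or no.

Drop 1: J rot1 at col 3 lands with bottom-row=0; cleared 0 line(s) (total 0); column heights now [0 0 0 3 3], max=3
Drop 2: S rot3 at col 0 lands with bottom-row=0; cleared 0 line(s) (total 0); column heights now [3 2 0 3 3], max=3
Drop 3: J rot1 at col 3 lands with bottom-row=3; cleared 0 line(s) (total 0); column heights now [3 2 0 6 6], max=6
Drop 4: O rot3 at col 0 lands with bottom-row=3; cleared 0 line(s) (total 0); column heights now [5 5 0 6 6], max=6
Test piece T rot0 at col 2 (width 3): heights before test = [5 5 0 6 6]; fits = False

Answer: no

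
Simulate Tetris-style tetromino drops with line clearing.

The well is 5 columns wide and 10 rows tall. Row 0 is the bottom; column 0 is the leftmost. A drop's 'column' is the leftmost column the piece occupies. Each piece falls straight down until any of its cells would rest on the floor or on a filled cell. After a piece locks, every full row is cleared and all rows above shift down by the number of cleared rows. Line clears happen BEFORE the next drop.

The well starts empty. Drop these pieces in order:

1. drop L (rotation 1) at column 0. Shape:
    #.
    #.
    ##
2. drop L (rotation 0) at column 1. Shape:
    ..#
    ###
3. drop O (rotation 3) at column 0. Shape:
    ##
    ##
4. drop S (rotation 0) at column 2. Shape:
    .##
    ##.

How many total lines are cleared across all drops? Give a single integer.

Drop 1: L rot1 at col 0 lands with bottom-row=0; cleared 0 line(s) (total 0); column heights now [3 1 0 0 0], max=3
Drop 2: L rot0 at col 1 lands with bottom-row=1; cleared 0 line(s) (total 0); column heights now [3 2 2 3 0], max=3
Drop 3: O rot3 at col 0 lands with bottom-row=3; cleared 0 line(s) (total 0); column heights now [5 5 2 3 0], max=5
Drop 4: S rot0 at col 2 lands with bottom-row=3; cleared 0 line(s) (total 0); column heights now [5 5 4 5 5], max=5

Answer: 0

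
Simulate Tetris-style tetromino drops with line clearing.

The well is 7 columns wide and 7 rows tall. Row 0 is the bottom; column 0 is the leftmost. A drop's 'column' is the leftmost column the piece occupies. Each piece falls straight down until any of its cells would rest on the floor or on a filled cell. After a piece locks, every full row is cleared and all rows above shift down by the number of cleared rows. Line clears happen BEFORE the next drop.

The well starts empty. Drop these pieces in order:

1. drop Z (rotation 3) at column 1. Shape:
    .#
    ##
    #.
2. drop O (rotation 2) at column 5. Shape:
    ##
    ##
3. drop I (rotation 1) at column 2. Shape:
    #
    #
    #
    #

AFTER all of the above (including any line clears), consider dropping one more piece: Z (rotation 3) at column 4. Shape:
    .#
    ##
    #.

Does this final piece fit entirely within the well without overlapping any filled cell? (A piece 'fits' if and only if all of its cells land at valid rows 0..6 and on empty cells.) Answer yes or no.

Drop 1: Z rot3 at col 1 lands with bottom-row=0; cleared 0 line(s) (total 0); column heights now [0 2 3 0 0 0 0], max=3
Drop 2: O rot2 at col 5 lands with bottom-row=0; cleared 0 line(s) (total 0); column heights now [0 2 3 0 0 2 2], max=3
Drop 3: I rot1 at col 2 lands with bottom-row=3; cleared 0 line(s) (total 0); column heights now [0 2 7 0 0 2 2], max=7
Test piece Z rot3 at col 4 (width 2): heights before test = [0 2 7 0 0 2 2]; fits = True

Answer: yes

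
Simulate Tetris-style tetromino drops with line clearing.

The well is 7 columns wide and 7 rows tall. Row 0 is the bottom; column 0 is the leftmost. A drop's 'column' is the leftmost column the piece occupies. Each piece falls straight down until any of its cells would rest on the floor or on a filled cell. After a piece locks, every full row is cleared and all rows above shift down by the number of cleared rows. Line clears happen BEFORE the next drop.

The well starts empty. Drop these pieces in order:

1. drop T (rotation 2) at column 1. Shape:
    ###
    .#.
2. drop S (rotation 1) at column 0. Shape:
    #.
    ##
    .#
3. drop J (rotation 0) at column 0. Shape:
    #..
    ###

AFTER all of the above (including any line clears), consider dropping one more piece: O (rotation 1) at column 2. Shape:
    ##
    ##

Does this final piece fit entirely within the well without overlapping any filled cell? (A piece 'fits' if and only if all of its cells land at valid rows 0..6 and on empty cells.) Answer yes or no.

Answer: no

Derivation:
Drop 1: T rot2 at col 1 lands with bottom-row=0; cleared 0 line(s) (total 0); column heights now [0 2 2 2 0 0 0], max=2
Drop 2: S rot1 at col 0 lands with bottom-row=2; cleared 0 line(s) (total 0); column heights now [5 4 2 2 0 0 0], max=5
Drop 3: J rot0 at col 0 lands with bottom-row=5; cleared 0 line(s) (total 0); column heights now [7 6 6 2 0 0 0], max=7
Test piece O rot1 at col 2 (width 2): heights before test = [7 6 6 2 0 0 0]; fits = False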